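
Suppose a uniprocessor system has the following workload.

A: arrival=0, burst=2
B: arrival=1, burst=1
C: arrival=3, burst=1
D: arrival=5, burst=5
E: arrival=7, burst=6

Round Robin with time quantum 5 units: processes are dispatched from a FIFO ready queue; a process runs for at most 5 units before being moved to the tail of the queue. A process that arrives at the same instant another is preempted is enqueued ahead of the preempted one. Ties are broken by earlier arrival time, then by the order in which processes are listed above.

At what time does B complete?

Gantt: | A 0-2 | B 2-3 | C 3-4 | idle 4-5 | D 5-10 | E 10-16 |
Completion: A=2  B=3  C=4  D=10  E=16
Turnaround (C−A): A=2  B=2  C=1  D=5  E=9

3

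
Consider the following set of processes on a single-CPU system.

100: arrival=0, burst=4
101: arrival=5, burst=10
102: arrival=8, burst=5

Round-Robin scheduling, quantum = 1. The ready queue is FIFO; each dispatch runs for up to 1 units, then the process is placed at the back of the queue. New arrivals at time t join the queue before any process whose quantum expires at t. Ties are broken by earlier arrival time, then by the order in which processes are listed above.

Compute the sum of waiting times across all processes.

9

Gantt: | 100 0-4 | idle 4-5 | 101 5-8 | 102 8-9 | 101 9-10 | 102 10-11 | 101 11-12 | 102 12-13 | 101 13-14 | 102 14-15 | 101 15-16 | 102 16-17 | 101 17-20 |
Completion: 100=4  101=20  102=17
Turnaround (C−A): 100=4  101=15  102=9
Waiting = turnaround − burst: 100=0, 101=5, 102=4
Total waiting = 0 + 5 + 4 = 9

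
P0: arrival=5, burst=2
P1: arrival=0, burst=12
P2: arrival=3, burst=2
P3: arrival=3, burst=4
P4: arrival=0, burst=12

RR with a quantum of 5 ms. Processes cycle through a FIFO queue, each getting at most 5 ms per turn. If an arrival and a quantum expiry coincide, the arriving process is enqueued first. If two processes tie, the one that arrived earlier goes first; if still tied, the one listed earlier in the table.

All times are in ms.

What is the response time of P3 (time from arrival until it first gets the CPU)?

Timeline: | P1 0-5 | P4 5-10 | P2 10-12 | P3 12-16 | P0 16-18 | P1 18-23 | P4 23-28 | P1 28-30 | P4 30-32 |
Completion: P0=18  P1=30  P2=12  P3=16  P4=32
Turnaround (C−A): P0=13  P1=30  P2=9  P3=13  P4=32
Response(P3) = first start − arrival = 12 − 3 = 9

9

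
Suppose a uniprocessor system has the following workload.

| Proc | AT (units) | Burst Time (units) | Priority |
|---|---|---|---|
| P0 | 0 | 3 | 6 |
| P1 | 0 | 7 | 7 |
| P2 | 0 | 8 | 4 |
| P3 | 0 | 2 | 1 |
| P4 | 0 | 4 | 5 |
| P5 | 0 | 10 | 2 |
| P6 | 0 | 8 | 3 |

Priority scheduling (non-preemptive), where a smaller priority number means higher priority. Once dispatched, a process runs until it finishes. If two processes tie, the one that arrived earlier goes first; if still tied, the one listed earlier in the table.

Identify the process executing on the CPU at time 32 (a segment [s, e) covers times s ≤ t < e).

Timeline: | P3 0-2 | P5 2-12 | P6 12-20 | P2 20-28 | P4 28-32 | P0 32-35 | P1 35-42 |
Completion: P0=35  P1=42  P2=28  P3=2  P4=32  P5=12  P6=20

P0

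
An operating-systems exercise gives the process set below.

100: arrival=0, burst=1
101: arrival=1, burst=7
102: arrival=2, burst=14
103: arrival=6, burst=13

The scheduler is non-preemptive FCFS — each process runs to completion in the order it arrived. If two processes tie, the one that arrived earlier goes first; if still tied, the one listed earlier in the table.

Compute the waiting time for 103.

Gantt: | 100 0-1 | 101 1-8 | 102 8-22 | 103 22-35 |
Completion: 100=1  101=8  102=22  103=35
Turnaround (C−A): 100=1  101=7  102=20  103=29
Waiting(103) = turnaround − burst = 29 − 13 = 16

16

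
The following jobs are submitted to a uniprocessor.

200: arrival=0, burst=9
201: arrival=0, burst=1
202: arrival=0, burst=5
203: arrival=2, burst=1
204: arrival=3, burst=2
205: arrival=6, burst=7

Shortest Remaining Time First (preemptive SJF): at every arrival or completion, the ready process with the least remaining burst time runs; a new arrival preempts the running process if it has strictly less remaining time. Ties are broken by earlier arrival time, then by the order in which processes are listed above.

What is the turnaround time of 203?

1

Schedule: | 201 0-1 | 202 1-2 | 203 2-3 | 204 3-5 | 202 5-9 | 205 9-16 | 200 16-25 |
Completion: 200=25  201=1  202=9  203=3  204=5  205=16
Turnaround (C−A): 200=25  201=1  202=9  203=1  204=2  205=10
Turnaround(203) = completion − arrival = 3 − 2 = 1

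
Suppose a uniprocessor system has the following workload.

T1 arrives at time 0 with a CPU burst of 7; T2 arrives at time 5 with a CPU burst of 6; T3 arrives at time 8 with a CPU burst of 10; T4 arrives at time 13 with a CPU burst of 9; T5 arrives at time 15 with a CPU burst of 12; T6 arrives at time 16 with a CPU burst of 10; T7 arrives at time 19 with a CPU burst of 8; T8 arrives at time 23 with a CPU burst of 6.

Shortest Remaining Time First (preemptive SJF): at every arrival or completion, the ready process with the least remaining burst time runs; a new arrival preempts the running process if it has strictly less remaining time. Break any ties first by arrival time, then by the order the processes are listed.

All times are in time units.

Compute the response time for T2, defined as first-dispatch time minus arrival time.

2

Gantt: | T1 0-7 | T2 7-13 | T4 13-22 | T7 22-23 | T8 23-29 | T7 29-36 | T3 36-46 | T6 46-56 | T5 56-68 |
Completion: T1=7  T2=13  T3=46  T4=22  T5=68  T6=56  T7=36  T8=29
Turnaround (C−A): T1=7  T2=8  T3=38  T4=9  T5=53  T6=40  T7=17  T8=6
Response(T2) = first start − arrival = 7 − 5 = 2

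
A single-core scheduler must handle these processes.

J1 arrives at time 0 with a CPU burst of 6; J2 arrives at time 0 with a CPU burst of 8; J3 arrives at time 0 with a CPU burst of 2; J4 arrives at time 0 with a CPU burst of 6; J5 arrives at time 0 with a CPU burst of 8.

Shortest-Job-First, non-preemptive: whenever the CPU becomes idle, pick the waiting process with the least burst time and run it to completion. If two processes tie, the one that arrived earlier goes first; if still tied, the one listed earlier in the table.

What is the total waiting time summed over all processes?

46

Gantt: | J3 0-2 | J1 2-8 | J4 8-14 | J2 14-22 | J5 22-30 |
Completion: J1=8  J2=22  J3=2  J4=14  J5=30
Turnaround (C−A): J1=8  J2=22  J3=2  J4=14  J5=30
Waiting = turnaround − burst: J1=2, J2=14, J3=0, J4=8, J5=22
Total waiting = 2 + 14 + 0 + 8 + 22 = 46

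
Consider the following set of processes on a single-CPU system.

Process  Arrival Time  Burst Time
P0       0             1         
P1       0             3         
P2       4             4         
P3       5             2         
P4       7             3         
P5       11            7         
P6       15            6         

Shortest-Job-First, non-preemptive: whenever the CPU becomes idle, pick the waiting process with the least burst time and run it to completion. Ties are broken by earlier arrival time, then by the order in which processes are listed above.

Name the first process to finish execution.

P0

Schedule: | P0 0-1 | P1 1-4 | P2 4-8 | P3 8-10 | P4 10-13 | P5 13-20 | P6 20-26 |
Completion: P0=1  P1=4  P2=8  P3=10  P4=13  P5=20  P6=26
Finish order: P0 → P1 → P2 → P3 → P4 → P5 → P6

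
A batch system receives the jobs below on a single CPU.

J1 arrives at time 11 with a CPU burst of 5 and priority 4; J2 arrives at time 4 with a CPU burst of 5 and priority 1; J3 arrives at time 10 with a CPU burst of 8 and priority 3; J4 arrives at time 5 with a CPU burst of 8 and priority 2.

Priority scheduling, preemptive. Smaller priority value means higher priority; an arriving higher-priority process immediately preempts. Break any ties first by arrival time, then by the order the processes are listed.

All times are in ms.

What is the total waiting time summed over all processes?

Timeline: | idle 0-4 | J2 4-9 | J4 9-17 | J3 17-25 | J1 25-30 |
Completion: J1=30  J2=9  J3=25  J4=17
Turnaround (C−A): J1=19  J2=5  J3=15  J4=12
Waiting = turnaround − burst: J1=14, J2=0, J3=7, J4=4
Total waiting = 14 + 0 + 7 + 4 = 25

25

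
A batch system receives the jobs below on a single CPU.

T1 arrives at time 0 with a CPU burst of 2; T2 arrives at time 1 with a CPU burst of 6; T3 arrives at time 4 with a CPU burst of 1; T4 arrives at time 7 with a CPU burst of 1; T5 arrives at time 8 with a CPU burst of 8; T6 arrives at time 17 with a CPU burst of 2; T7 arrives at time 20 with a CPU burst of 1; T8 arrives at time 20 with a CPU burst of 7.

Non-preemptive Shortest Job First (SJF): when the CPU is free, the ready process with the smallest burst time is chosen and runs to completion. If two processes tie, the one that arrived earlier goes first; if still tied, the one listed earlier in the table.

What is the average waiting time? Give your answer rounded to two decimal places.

Schedule: | T1 0-2 | T2 2-8 | T3 8-9 | T4 9-10 | T5 10-18 | T6 18-20 | T7 20-21 | T8 21-28 |
Completion: T1=2  T2=8  T3=9  T4=10  T5=18  T6=20  T7=21  T8=28
Turnaround (C−A): T1=2  T2=7  T3=5  T4=3  T5=10  T6=3  T7=1  T8=8
Waiting times: T1=0, T2=1, T3=4, T4=2, T5=2, T6=1, T7=0, T8=1
Average waiting = (0+1+4+2+2+1+0+1) / 8 = 11/8 = 1.38

1.38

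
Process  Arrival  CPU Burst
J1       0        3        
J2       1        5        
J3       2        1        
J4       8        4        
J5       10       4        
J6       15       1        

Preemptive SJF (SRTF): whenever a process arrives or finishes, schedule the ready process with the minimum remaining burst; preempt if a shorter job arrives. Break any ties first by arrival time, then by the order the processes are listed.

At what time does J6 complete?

Schedule: | J1 0-3 | J3 3-4 | J2 4-9 | J4 9-13 | J5 13-15 | J6 15-16 | J5 16-18 |
Completion: J1=3  J2=9  J3=4  J4=13  J5=18  J6=16

16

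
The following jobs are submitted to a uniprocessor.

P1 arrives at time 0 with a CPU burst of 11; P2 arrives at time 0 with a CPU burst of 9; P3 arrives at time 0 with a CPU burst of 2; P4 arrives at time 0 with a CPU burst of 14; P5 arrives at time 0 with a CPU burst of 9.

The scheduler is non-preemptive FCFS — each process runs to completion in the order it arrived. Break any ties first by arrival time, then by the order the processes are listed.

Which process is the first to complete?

Gantt: | P1 0-11 | P2 11-20 | P3 20-22 | P4 22-36 | P5 36-45 |
Completion: P1=11  P2=20  P3=22  P4=36  P5=45
Turnaround (C−A): P1=11  P2=20  P3=22  P4=36  P5=45
Finish order: P1 → P2 → P3 → P4 → P5

P1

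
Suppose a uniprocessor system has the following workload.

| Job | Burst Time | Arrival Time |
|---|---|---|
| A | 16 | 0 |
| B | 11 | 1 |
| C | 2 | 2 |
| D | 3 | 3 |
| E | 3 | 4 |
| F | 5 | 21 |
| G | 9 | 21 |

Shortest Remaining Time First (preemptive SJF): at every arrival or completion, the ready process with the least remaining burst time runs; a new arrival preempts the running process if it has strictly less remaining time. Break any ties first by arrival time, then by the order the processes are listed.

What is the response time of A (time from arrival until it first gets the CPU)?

Timeline: | A 0-1 | B 1-2 | C 2-4 | D 4-7 | E 7-10 | B 10-20 | A 20-21 | F 21-26 | G 26-35 | A 35-49 |
Completion: A=49  B=20  C=4  D=7  E=10  F=26  G=35
Response(A) = first start − arrival = 0 − 0 = 0

0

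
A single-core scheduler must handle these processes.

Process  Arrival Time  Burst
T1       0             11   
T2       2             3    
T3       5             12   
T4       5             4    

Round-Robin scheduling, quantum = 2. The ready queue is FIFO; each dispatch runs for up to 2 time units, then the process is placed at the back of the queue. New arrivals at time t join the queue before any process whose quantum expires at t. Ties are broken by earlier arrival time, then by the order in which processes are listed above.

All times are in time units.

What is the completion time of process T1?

Timeline: | T1 0-2 | T2 2-4 | T1 4-6 | T2 6-7 | T3 7-9 | T4 9-11 | T1 11-13 | T3 13-15 | T4 15-17 | T1 17-19 | T3 19-21 | T1 21-23 | T3 23-25 | T1 25-26 | T3 26-30 |
Completion: T1=26  T2=7  T3=30  T4=17
Turnaround (C−A): T1=26  T2=5  T3=25  T4=12

26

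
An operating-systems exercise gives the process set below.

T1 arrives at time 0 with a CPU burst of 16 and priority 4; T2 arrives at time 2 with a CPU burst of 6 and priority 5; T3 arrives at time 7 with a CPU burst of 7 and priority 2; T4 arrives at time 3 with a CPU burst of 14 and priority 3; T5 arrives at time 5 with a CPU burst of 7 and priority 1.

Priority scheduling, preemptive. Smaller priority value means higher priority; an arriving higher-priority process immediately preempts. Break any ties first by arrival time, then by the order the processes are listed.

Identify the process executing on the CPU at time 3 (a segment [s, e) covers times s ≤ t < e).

Gantt: | T1 0-3 | T4 3-5 | T5 5-12 | T3 12-19 | T4 19-31 | T1 31-44 | T2 44-50 |
Completion: T1=44  T2=50  T3=19  T4=31  T5=12
Turnaround (C−A): T1=44  T2=48  T3=12  T4=28  T5=7

T4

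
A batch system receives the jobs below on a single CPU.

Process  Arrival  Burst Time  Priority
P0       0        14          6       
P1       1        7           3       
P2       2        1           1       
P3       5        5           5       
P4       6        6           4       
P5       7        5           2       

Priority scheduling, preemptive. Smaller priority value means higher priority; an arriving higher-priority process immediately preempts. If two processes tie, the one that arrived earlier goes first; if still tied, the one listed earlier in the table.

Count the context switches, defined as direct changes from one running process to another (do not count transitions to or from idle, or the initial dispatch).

8

Gantt: | P0 0-1 | P1 1-2 | P2 2-3 | P1 3-7 | P5 7-12 | P1 12-14 | P4 14-20 | P3 20-25 | P0 25-38 |
Completion: P0=38  P1=14  P2=3  P3=25  P4=20  P5=12
Turnaround (C−A): P0=38  P1=13  P2=1  P3=20  P4=14  P5=5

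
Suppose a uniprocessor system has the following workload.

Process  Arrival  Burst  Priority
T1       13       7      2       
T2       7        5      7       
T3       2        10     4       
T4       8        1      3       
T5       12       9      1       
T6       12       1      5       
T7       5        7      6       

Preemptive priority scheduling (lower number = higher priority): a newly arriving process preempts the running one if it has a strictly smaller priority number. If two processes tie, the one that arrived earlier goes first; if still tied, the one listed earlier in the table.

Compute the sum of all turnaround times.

Gantt: | idle 0-2 | T3 2-8 | T4 8-9 | T3 9-12 | T5 12-21 | T1 21-28 | T3 28-29 | T6 29-30 | T7 30-37 | T2 37-42 |
Completion: T1=28  T2=42  T3=29  T4=9  T5=21  T6=30  T7=37
Turnaround (C−A): T1=15  T2=35  T3=27  T4=1  T5=9  T6=18  T7=32
Turnaround = completion − arrival: T1=15, T2=35, T3=27, T4=1, T5=9, T6=18, T7=32
Total turnaround = 15 + 35 + 27 + 1 + 9 + 18 + 32 = 137

137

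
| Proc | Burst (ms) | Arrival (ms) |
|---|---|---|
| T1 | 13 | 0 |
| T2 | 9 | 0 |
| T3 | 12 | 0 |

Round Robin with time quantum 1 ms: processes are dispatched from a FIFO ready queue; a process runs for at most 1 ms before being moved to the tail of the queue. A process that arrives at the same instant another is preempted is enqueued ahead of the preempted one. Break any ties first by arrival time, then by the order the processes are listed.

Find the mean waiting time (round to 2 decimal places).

Gantt: | T1 0-1 | T2 1-2 | T3 2-3 | T1 3-4 | T2 4-5 | T3 5-6 | T1 6-7 | T2 7-8 | T3 8-9 | T1 9-10 | T2 10-11 | T3 11-12 | T1 12-13 | T2 13-14 | T3 14-15 | T1 15-16 | T2 16-17 | T3 17-18 | T1 18-19 | T2 19-20 | T3 20-21 | T1 21-22 | T2 22-23 | T3 23-24 | T1 24-25 | T2 25-26 | T3 26-27 | T1 27-28 | T3 28-29 | T1 29-30 | T3 30-31 | T1 31-32 | T3 32-33 | T1 33-34 |
Completion: T1=34  T2=26  T3=33
Waiting times: T1=21, T2=17, T3=21
Average waiting = (21+17+21) / 3 = 59/3 = 19.67

19.67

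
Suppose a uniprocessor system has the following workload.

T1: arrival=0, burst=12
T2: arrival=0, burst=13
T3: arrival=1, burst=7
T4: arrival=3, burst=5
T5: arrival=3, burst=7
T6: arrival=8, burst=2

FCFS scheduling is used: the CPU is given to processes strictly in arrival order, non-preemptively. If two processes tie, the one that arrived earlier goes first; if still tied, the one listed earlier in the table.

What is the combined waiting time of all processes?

Timeline: | T1 0-12 | T2 12-25 | T3 25-32 | T4 32-37 | T5 37-44 | T6 44-46 |
Completion: T1=12  T2=25  T3=32  T4=37  T5=44  T6=46
Waiting = turnaround − burst: T1=0, T2=12, T3=24, T4=29, T5=34, T6=36
Total waiting = 0 + 12 + 24 + 29 + 34 + 36 = 135

135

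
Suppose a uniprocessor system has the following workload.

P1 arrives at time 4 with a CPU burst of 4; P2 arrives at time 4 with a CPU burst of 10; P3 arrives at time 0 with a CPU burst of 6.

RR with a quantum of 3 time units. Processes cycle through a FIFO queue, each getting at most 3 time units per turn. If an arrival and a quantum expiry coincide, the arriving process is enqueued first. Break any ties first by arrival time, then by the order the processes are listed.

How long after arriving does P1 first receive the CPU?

2

Timeline: | P3 0-6 | P1 6-9 | P2 9-12 | P1 12-13 | P2 13-20 |
Completion: P1=13  P2=20  P3=6
Response(P1) = first start − arrival = 6 − 4 = 2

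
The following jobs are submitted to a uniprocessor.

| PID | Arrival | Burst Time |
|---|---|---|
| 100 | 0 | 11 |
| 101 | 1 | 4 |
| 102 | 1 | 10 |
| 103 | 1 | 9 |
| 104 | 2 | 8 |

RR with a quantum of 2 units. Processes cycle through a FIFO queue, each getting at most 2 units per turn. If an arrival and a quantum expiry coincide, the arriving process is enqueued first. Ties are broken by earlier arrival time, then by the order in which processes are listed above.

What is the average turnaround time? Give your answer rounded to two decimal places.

Schedule: | 100 0-2 | 101 2-4 | 102 4-6 | 103 6-8 | 104 8-10 | 100 10-12 | 101 12-14 | 102 14-16 | 103 16-18 | 104 18-20 | 100 20-22 | 102 22-24 | 103 24-26 | 104 26-28 | 100 28-30 | 102 30-32 | 103 32-34 | 104 34-36 | 100 36-38 | 102 38-40 | 103 40-41 | 100 41-42 |
Completion: 100=42  101=14  102=40  103=41  104=36
Turnaround times: 100=42, 101=13, 102=39, 103=40, 104=34
Average turnaround = (42+13+39+40+34) / 5 = 168/5 = 33.60

33.60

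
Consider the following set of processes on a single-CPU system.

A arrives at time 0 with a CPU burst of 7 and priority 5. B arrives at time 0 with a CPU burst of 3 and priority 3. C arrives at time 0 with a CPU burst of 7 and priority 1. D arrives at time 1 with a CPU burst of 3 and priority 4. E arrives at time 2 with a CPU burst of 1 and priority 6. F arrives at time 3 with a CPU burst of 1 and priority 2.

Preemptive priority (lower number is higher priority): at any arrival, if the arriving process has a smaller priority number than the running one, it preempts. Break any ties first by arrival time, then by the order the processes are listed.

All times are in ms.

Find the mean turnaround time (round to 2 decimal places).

12.83

Timeline: | C 0-7 | F 7-8 | B 8-11 | D 11-14 | A 14-21 | E 21-22 |
Completion: A=21  B=11  C=7  D=14  E=22  F=8
Turnaround (C−A): A=21  B=11  C=7  D=13  E=20  F=5
Turnaround times: A=21, B=11, C=7, D=13, E=20, F=5
Average turnaround = (21+11+7+13+20+5) / 6 = 77/6 = 12.83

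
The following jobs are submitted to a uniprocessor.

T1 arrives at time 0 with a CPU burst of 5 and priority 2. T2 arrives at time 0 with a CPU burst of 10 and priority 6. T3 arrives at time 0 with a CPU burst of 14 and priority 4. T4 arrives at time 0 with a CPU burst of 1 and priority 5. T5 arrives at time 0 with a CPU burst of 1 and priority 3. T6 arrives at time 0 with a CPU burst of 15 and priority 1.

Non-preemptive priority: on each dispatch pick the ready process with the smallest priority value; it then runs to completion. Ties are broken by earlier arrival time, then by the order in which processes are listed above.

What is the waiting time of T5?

20

Schedule: | T6 0-15 | T1 15-20 | T5 20-21 | T3 21-35 | T4 35-36 | T2 36-46 |
Completion: T1=20  T2=46  T3=35  T4=36  T5=21  T6=15
Turnaround (C−A): T1=20  T2=46  T3=35  T4=36  T5=21  T6=15
Waiting(T5) = turnaround − burst = 21 − 1 = 20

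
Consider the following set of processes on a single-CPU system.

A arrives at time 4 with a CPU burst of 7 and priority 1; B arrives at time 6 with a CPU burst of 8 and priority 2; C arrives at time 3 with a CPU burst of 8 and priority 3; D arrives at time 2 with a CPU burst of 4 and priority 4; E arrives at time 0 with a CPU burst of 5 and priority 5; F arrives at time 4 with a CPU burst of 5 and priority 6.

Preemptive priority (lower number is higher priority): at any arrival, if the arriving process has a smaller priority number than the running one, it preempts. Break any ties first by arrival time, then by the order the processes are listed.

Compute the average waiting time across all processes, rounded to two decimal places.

Schedule: | E 0-2 | D 2-3 | C 3-4 | A 4-11 | B 11-19 | C 19-26 | D 26-29 | E 29-32 | F 32-37 |
Completion: A=11  B=19  C=26  D=29  E=32  F=37
Waiting times: A=0, B=5, C=15, D=23, E=27, F=28
Average waiting = (0+5+15+23+27+28) / 6 = 98/6 = 16.33

16.33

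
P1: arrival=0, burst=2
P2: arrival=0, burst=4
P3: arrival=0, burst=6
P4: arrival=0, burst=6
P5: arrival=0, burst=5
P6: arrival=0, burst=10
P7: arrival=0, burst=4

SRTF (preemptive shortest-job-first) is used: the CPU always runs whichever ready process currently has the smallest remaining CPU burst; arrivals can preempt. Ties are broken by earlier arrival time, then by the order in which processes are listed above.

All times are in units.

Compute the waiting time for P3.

15

Gantt: | P1 0-2 | P2 2-6 | P7 6-10 | P5 10-15 | P3 15-21 | P4 21-27 | P6 27-37 |
Completion: P1=2  P2=6  P3=21  P4=27  P5=15  P6=37  P7=10
Turnaround (C−A): P1=2  P2=6  P3=21  P4=27  P5=15  P6=37  P7=10
Waiting(P3) = turnaround − burst = 21 − 6 = 15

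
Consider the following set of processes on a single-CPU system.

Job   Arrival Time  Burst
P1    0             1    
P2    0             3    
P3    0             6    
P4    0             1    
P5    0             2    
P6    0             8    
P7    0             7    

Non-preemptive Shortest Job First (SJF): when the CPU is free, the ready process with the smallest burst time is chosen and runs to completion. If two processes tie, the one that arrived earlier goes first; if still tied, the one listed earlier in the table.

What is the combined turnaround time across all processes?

Timeline: | P1 0-1 | P4 1-2 | P5 2-4 | P2 4-7 | P3 7-13 | P7 13-20 | P6 20-28 |
Completion: P1=1  P2=7  P3=13  P4=2  P5=4  P6=28  P7=20
Turnaround (C−A): P1=1  P2=7  P3=13  P4=2  P5=4  P6=28  P7=20
Turnaround = completion − arrival: P1=1, P2=7, P3=13, P4=2, P5=4, P6=28, P7=20
Total turnaround = 1 + 7 + 13 + 2 + 4 + 28 + 20 = 75

75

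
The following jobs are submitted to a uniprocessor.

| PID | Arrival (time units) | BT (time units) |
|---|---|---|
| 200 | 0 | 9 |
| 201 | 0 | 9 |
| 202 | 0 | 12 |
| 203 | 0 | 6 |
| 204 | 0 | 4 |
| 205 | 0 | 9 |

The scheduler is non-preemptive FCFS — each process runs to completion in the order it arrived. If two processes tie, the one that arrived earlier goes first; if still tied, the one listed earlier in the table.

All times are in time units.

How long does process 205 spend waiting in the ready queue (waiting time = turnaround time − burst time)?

40

Timeline: | 200 0-9 | 201 9-18 | 202 18-30 | 203 30-36 | 204 36-40 | 205 40-49 |
Completion: 200=9  201=18  202=30  203=36  204=40  205=49
Turnaround (C−A): 200=9  201=18  202=30  203=36  204=40  205=49
Waiting(205) = turnaround − burst = 49 − 9 = 40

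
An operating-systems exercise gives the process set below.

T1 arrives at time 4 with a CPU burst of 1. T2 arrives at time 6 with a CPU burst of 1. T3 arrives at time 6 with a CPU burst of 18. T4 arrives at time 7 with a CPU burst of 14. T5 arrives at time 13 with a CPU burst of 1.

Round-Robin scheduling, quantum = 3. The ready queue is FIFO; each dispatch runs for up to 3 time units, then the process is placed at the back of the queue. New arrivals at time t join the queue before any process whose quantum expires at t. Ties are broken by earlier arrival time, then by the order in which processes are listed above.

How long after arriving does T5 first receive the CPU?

3

Timeline: | idle 0-4 | T1 4-5 | idle 5-6 | T2 6-7 | T3 7-10 | T4 10-13 | T3 13-16 | T5 16-17 | T4 17-20 | T3 20-23 | T4 23-26 | T3 26-29 | T4 29-32 | T3 32-35 | T4 35-37 | T3 37-40 |
Completion: T1=5  T2=7  T3=40  T4=37  T5=17
Turnaround (C−A): T1=1  T2=1  T3=34  T4=30  T5=4
Response(T5) = first start − arrival = 16 − 13 = 3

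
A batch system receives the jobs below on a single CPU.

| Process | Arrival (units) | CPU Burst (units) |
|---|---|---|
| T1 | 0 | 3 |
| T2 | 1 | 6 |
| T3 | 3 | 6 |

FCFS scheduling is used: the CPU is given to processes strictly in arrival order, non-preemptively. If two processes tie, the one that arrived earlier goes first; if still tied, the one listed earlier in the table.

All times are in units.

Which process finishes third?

T3

Timeline: | T1 0-3 | T2 3-9 | T3 9-15 |
Completion: T1=3  T2=9  T3=15
Turnaround (C−A): T1=3  T2=8  T3=12
Finish order: T1 → T2 → T3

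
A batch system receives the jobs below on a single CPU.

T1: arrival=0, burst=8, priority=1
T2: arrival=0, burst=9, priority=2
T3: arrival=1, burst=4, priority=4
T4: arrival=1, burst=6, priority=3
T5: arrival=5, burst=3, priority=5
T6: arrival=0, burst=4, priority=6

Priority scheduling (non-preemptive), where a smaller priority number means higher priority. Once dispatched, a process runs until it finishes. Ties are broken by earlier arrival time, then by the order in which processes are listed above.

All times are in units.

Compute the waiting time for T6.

Gantt: | T1 0-8 | T2 8-17 | T4 17-23 | T3 23-27 | T5 27-30 | T6 30-34 |
Completion: T1=8  T2=17  T3=27  T4=23  T5=30  T6=34
Turnaround (C−A): T1=8  T2=17  T3=26  T4=22  T5=25  T6=34
Waiting(T6) = turnaround − burst = 34 − 4 = 30

30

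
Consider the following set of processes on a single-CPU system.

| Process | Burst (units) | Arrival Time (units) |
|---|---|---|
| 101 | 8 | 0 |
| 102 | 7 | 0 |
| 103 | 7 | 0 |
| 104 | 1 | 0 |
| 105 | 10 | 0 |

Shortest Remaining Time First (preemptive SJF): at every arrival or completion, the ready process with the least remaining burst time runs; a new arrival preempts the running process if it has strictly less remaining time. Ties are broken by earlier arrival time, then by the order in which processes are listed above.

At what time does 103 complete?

15

Schedule: | 104 0-1 | 102 1-8 | 103 8-15 | 101 15-23 | 105 23-33 |
Completion: 101=23  102=8  103=15  104=1  105=33
Turnaround (C−A): 101=23  102=8  103=15  104=1  105=33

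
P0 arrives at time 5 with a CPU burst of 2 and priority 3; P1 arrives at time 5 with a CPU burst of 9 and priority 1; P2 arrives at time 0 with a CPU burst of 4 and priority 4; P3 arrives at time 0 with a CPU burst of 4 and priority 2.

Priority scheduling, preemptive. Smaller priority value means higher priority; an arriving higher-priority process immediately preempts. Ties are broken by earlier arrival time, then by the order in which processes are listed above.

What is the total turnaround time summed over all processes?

Gantt: | P3 0-4 | P2 4-5 | P1 5-14 | P0 14-16 | P2 16-19 |
Completion: P0=16  P1=14  P2=19  P3=4
Turnaround = completion − arrival: P0=11, P1=9, P2=19, P3=4
Total turnaround = 11 + 9 + 19 + 4 = 43

43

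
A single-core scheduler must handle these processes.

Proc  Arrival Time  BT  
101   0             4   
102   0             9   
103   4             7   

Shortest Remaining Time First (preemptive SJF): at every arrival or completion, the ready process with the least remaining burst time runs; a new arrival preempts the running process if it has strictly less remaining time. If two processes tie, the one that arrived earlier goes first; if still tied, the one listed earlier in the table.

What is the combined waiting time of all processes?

Timeline: | 101 0-4 | 103 4-11 | 102 11-20 |
Completion: 101=4  102=20  103=11
Waiting = turnaround − burst: 101=0, 102=11, 103=0
Total waiting = 0 + 11 + 0 = 11

11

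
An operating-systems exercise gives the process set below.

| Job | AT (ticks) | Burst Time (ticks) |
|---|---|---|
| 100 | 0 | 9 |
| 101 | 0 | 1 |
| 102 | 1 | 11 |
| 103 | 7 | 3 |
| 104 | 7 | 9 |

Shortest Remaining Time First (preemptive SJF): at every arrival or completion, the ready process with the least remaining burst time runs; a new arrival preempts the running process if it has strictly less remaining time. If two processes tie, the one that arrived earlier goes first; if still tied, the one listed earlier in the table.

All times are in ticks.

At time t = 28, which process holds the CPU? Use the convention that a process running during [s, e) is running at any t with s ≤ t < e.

102

Timeline: | 101 0-1 | 100 1-10 | 103 10-13 | 104 13-22 | 102 22-33 |
Completion: 100=10  101=1  102=33  103=13  104=22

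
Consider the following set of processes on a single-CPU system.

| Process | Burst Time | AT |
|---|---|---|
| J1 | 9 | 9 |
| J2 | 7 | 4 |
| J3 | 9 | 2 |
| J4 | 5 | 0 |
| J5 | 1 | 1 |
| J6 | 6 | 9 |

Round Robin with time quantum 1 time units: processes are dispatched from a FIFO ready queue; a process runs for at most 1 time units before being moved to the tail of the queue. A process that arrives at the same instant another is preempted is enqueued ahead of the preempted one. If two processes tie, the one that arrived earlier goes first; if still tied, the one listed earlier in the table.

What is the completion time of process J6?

33

Gantt: | J4 0-1 | J5 1-2 | J4 2-3 | J3 3-4 | J4 4-5 | J2 5-6 | J3 6-7 | J4 7-8 | J2 8-9 | J3 9-10 | J4 10-11 | J1 11-12 | J6 12-13 | J2 13-14 | J3 14-15 | J1 15-16 | J6 16-17 | J2 17-18 | J3 18-19 | J1 19-20 | J6 20-21 | J2 21-22 | J3 22-23 | J1 23-24 | J6 24-25 | J2 25-26 | J3 26-27 | J1 27-28 | J6 28-29 | J2 29-30 | J3 30-31 | J1 31-32 | J6 32-33 | J3 33-34 | J1 34-37 |
Completion: J1=37  J2=30  J3=34  J4=11  J5=2  J6=33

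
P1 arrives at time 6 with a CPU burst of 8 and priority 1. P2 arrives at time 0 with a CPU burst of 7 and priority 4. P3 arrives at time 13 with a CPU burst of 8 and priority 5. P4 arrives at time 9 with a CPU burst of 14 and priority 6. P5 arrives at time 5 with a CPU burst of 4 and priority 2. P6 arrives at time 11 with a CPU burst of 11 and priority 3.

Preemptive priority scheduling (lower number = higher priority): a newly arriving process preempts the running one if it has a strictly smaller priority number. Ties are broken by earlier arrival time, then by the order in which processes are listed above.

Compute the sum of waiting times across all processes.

Schedule: | P2 0-5 | P5 5-6 | P1 6-14 | P5 14-17 | P6 17-28 | P2 28-30 | P3 30-38 | P4 38-52 |
Completion: P1=14  P2=30  P3=38  P4=52  P5=17  P6=28
Waiting = turnaround − burst: P1=0, P2=23, P3=17, P4=29, P5=8, P6=6
Total waiting = 0 + 23 + 17 + 29 + 8 + 6 = 83

83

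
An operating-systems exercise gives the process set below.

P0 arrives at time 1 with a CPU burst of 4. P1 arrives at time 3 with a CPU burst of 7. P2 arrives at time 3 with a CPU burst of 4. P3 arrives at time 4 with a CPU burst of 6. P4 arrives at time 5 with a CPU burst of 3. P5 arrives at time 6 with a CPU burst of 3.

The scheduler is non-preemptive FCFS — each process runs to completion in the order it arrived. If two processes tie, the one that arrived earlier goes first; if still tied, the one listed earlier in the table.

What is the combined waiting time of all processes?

59

Timeline: | idle 0-1 | P0 1-5 | P1 5-12 | P2 12-16 | P3 16-22 | P4 22-25 | P5 25-28 |
Completion: P0=5  P1=12  P2=16  P3=22  P4=25  P5=28
Turnaround (C−A): P0=4  P1=9  P2=13  P3=18  P4=20  P5=22
Waiting = turnaround − burst: P0=0, P1=2, P2=9, P3=12, P4=17, P5=19
Total waiting = 0 + 2 + 9 + 12 + 17 + 19 = 59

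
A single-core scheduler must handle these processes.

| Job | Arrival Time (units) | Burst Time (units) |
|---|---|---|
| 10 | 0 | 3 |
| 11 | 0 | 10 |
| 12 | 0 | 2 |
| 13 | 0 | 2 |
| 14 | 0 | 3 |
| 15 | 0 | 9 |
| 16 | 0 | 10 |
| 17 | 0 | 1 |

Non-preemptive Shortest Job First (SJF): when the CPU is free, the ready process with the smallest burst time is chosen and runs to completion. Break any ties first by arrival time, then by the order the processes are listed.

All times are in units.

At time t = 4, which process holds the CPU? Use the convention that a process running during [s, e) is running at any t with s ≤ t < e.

13

Timeline: | 17 0-1 | 12 1-3 | 13 3-5 | 10 5-8 | 14 8-11 | 15 11-20 | 11 20-30 | 16 30-40 |
Completion: 10=8  11=30  12=3  13=5  14=11  15=20  16=40  17=1
Turnaround (C−A): 10=8  11=30  12=3  13=5  14=11  15=20  16=40  17=1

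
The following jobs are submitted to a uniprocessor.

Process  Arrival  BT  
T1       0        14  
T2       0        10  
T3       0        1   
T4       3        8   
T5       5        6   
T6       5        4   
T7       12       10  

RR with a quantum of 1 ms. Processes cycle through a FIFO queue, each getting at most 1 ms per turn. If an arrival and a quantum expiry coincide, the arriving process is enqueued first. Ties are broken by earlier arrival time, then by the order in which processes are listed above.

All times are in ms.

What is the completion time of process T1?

53

Gantt: | T1 0-1 | T2 1-2 | T3 2-3 | T1 3-4 | T2 4-5 | T4 5-6 | T1 6-7 | T5 7-8 | T6 8-9 | T2 9-10 | T4 10-11 | T1 11-12 | T5 12-13 | T6 13-14 | T2 14-15 | T4 15-16 | T7 16-17 | T1 17-18 | T5 18-19 | T6 19-20 | T2 20-21 | T4 21-22 | T7 22-23 | T1 23-24 | T5 24-25 | T6 25-26 | T2 26-27 | T4 27-28 | T7 28-29 | T1 29-30 | T5 30-31 | T2 31-32 | T4 32-33 | T7 33-34 | T1 34-35 | T5 35-36 | T2 36-37 | T4 37-38 | T7 38-39 | T1 39-40 | T2 40-41 | T4 41-42 | T7 42-43 | T1 43-44 | T2 44-45 | T7 45-46 | T1 46-47 | T7 47-48 | T1 48-49 | T7 49-50 | T1 50-51 | T7 51-52 | T1 52-53 |
Completion: T1=53  T2=45  T3=3  T4=42  T5=36  T6=26  T7=52
Turnaround (C−A): T1=53  T2=45  T3=3  T4=39  T5=31  T6=21  T7=40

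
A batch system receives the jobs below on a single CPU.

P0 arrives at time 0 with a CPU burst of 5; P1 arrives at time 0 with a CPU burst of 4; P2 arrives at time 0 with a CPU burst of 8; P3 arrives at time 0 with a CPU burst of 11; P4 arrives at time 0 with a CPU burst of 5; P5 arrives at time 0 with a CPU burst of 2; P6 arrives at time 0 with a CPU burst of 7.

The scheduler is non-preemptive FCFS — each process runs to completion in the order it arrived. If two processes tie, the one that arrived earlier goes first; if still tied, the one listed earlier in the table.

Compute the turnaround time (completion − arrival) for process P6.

Schedule: | P0 0-5 | P1 5-9 | P2 9-17 | P3 17-28 | P4 28-33 | P5 33-35 | P6 35-42 |
Completion: P0=5  P1=9  P2=17  P3=28  P4=33  P5=35  P6=42
Turnaround (C−A): P0=5  P1=9  P2=17  P3=28  P4=33  P5=35  P6=42
Turnaround(P6) = completion − arrival = 42 − 0 = 42

42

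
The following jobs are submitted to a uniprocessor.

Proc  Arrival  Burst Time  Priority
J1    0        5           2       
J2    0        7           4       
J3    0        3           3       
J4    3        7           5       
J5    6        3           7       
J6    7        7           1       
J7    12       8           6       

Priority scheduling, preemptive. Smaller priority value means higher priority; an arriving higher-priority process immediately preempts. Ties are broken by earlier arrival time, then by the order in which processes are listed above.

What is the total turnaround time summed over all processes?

Timeline: | J1 0-5 | J3 5-7 | J6 7-14 | J3 14-15 | J2 15-22 | J4 22-29 | J7 29-37 | J5 37-40 |
Completion: J1=5  J2=22  J3=15  J4=29  J5=40  J6=14  J7=37
Turnaround (C−A): J1=5  J2=22  J3=15  J4=26  J5=34  J6=7  J7=25
Turnaround = completion − arrival: J1=5, J2=22, J3=15, J4=26, J5=34, J6=7, J7=25
Total turnaround = 5 + 22 + 15 + 26 + 34 + 7 + 25 = 134

134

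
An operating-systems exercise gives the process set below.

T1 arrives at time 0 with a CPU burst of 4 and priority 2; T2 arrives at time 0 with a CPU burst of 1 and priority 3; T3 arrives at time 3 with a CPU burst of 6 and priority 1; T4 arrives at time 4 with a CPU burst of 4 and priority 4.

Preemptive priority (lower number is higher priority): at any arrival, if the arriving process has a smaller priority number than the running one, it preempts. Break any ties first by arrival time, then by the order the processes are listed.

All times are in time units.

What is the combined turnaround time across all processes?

Timeline: | T1 0-3 | T3 3-9 | T1 9-10 | T2 10-11 | T4 11-15 |
Completion: T1=10  T2=11  T3=9  T4=15
Turnaround (C−A): T1=10  T2=11  T3=6  T4=11
Turnaround = completion − arrival: T1=10, T2=11, T3=6, T4=11
Total turnaround = 10 + 11 + 6 + 11 = 38

38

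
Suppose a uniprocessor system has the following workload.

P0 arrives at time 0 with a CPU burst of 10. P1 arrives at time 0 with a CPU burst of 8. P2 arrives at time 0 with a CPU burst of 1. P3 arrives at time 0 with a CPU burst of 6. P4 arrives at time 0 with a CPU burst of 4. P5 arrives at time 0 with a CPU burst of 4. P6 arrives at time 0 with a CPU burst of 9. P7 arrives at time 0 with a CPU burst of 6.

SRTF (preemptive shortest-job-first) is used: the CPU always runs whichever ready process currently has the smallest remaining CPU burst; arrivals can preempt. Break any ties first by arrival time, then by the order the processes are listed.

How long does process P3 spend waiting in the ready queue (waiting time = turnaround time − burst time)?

Schedule: | P2 0-1 | P4 1-5 | P5 5-9 | P3 9-15 | P7 15-21 | P1 21-29 | P6 29-38 | P0 38-48 |
Completion: P0=48  P1=29  P2=1  P3=15  P4=5  P5=9  P6=38  P7=21
Waiting(P3) = turnaround − burst = 15 − 6 = 9

9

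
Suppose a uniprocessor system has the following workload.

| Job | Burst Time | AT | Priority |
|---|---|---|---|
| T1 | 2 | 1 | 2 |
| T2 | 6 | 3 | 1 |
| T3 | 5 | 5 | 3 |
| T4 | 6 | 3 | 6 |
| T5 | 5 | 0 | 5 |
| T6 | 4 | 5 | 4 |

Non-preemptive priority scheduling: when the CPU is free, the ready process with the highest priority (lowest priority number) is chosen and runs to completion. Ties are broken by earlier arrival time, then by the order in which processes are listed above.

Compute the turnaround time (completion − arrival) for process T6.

17

Gantt: | T5 0-5 | T2 5-11 | T1 11-13 | T3 13-18 | T6 18-22 | T4 22-28 |
Completion: T1=13  T2=11  T3=18  T4=28  T5=5  T6=22
Turnaround (C−A): T1=12  T2=8  T3=13  T4=25  T5=5  T6=17
Turnaround(T6) = completion − arrival = 22 − 5 = 17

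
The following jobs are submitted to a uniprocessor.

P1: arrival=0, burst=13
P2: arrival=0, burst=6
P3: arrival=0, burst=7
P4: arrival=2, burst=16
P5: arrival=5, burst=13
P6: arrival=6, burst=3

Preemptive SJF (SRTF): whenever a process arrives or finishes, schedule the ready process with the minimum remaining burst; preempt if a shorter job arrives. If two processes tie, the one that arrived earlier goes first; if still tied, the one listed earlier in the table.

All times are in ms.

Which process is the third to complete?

Schedule: | P2 0-6 | P6 6-9 | P3 9-16 | P1 16-29 | P5 29-42 | P4 42-58 |
Completion: P1=29  P2=6  P3=16  P4=58  P5=42  P6=9
Turnaround (C−A): P1=29  P2=6  P3=16  P4=56  P5=37  P6=3
Finish order: P2 → P6 → P3 → P1 → P5 → P4

P3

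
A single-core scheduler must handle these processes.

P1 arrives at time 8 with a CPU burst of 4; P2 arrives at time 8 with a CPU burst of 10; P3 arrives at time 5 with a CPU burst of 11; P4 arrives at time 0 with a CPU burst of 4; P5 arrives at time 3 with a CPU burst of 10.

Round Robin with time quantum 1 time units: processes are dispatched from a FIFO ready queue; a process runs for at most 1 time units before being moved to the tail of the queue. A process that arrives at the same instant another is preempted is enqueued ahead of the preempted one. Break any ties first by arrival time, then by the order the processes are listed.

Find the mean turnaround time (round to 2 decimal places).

Timeline: | P4 0-3 | P5 3-4 | P4 4-5 | P5 5-6 | P3 6-7 | P5 7-8 | P3 8-9 | P1 9-10 | P2 10-11 | P5 11-12 | P3 12-13 | P1 13-14 | P2 14-15 | P5 15-16 | P3 16-17 | P1 17-18 | P2 18-19 | P5 19-20 | P3 20-21 | P1 21-22 | P2 22-23 | P5 23-24 | P3 24-25 | P2 25-26 | P5 26-27 | P3 27-28 | P2 28-29 | P5 29-30 | P3 30-31 | P2 31-32 | P5 32-33 | P3 33-34 | P2 34-35 | P3 35-36 | P2 36-37 | P3 37-38 | P2 38-39 |
Completion: P1=22  P2=39  P3=38  P4=5  P5=33
Turnaround times: P1=14, P2=31, P3=33, P4=5, P5=30
Average turnaround = (14+31+33+5+30) / 5 = 113/5 = 22.60

22.60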